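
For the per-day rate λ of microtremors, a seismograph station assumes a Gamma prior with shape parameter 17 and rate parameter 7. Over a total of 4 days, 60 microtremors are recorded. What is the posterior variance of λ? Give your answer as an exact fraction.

Total count 60 over total exposure 4 days.
Posterior: α' = 17 + 60 = 77, β' = 7 + 4 = 11.
Posterior variance = α'/β'² = 77/121 = 7/11.

7/11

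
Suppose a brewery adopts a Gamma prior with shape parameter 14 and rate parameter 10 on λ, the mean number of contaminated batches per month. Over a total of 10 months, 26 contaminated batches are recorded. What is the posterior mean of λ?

Total count 26 over total exposure 10 months.
Posterior: α' = 14 + 26 = 40, β' = 10 + 10 = 20.
Posterior mean = α'/β' = 40/20 = 2.

2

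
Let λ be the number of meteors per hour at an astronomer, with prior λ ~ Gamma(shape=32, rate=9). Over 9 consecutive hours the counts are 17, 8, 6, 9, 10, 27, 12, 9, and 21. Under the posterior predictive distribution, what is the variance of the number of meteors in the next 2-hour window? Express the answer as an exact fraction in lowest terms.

1510/81

Total count: 17 + 8 + 6 + 9 + 10 + 27 + 12 + 9 + 21 = 119.
Total exposure: 9 hours.
Conjugate update: add total count to the shape and total exposure to the rate, giving Gamma(151, 18).
The posterior predictive for a window of length T is Negative Binomial with variance T·α'·(β'+T)/β'² = 2·151·20/324 = 1510/81.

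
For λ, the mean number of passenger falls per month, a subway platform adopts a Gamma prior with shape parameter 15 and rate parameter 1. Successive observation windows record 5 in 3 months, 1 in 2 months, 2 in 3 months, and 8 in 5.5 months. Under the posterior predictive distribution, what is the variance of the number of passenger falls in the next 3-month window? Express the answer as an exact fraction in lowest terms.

6510/841

Total count: 5 + 1 + 2 + 8 = 16.
Total exposure: 3 + 2 + 3 + 5.5 = 13.5 months.
By Gamma–Poisson conjugacy, the posterior is Gamma(α + Σx, β + Σt) = Gamma(15 + 16, 1 + 13.5) = Gamma(31, 29/2).
The posterior predictive for a window of length T is Negative Binomial with variance T·α'·(β'+T)/β'² = 3·31·(35/2)/(841/4) = 6510/841.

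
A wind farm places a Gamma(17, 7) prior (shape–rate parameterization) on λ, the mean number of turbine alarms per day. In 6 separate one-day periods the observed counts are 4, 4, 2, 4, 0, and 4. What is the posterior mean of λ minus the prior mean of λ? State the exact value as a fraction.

24/91

Total count: 4 + 4 + 2 + 4 + 0 + 4 = 18.
Total exposure: 6 days.
Gamma(α, β) with Poisson data over total exposure Σt gives posterior Gamma(α+Σx, β+Σt) = Gamma(35, 13).
Posterior mean = 35/13 = 35/13; prior mean = 17/7 = 17/7. Difference = 35/13 − 17/7 = 24/91.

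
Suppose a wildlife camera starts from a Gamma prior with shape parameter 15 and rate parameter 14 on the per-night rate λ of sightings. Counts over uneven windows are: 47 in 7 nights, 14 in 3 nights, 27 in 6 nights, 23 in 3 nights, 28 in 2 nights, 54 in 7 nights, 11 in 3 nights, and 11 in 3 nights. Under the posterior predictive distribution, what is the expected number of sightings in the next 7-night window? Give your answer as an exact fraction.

Total count: 47 + 14 + 27 + 23 + 28 + 54 + 11 + 11 = 215.
Total exposure: 7 + 3 + 6 + 3 + 2 + 7 + 3 + 3 = 34 nights.
By Gamma–Poisson conjugacy, the posterior is Gamma(α + Σx, β + Σt) = Gamma(15 + 215, 14 + 34) = Gamma(230, 48).
Predictive mean over a 7-night window = T·E[λ|data] = 7·230/48 = 805/24.

805/24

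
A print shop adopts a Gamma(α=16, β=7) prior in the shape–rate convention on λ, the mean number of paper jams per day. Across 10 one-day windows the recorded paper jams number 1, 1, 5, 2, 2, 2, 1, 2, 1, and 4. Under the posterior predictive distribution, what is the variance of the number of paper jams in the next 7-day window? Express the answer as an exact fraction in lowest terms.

6216/289

Total count: 1 + 1 + 5 + 2 + 2 + 2 + 1 + 2 + 1 + 4 = 21.
Total exposure: 10 days.
Gamma(α, β) with Poisson data over total exposure Σt gives posterior Gamma(α+Σx, β+Σt) = Gamma(37, 17).
The posterior predictive for a window of length T is Negative Binomial with variance T·α'·(β'+T)/β'² = 7·37·24/289 = 6216/289.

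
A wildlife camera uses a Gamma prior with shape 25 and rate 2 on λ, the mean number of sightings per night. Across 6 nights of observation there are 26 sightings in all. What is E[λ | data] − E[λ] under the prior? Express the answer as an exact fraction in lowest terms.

Total count 26 over total exposure 6 nights.
Posterior: α' = 25 + 26 = 51, β' = 2 + 6 = 8.
Posterior mean = 51/8 = 51/8; prior mean = 25/2 = 25/2. Difference = 51/8 − 25/2 = -49/8.

-49/8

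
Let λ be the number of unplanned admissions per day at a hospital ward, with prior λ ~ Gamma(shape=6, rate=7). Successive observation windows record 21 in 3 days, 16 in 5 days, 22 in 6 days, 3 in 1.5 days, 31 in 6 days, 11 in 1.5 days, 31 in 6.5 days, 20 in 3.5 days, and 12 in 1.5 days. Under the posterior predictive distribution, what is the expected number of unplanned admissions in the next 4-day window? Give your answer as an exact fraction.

1384/83

Total count: 21 + 16 + 22 + 3 + 31 + 11 + 31 + 20 + 12 = 167.
Total exposure: 3 + 5 + 6 + 1.5 + 6 + 1.5 + 6.5 + 3.5 + 1.5 = 34.5 days.
Conjugate update: add total count to the shape and total exposure to the rate, giving Gamma(173, 83/2).
Predictive mean over a 4-day window = T·E[λ|data] = 4·173/(83/2) = 1384/83.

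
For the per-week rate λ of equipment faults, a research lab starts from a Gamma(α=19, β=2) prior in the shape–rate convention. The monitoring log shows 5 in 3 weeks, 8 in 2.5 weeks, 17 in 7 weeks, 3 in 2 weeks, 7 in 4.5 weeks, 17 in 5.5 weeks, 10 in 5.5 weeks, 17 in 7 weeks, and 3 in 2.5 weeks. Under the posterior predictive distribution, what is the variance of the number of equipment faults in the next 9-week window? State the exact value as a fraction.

Total count: 5 + 8 + 17 + 3 + 7 + 17 + 10 + 17 + 3 = 87.
Total exposure: 3 + 2.5 + 7 + 2 + 4.5 + 5.5 + 5.5 + 7 + 2.5 = 39.5 weeks.
Gamma(α, β) with Poisson data over total exposure Σt gives posterior Gamma(α+Σx, β+Σt) = Gamma(106, 83/2).
The posterior predictive for a window of length T is Negative Binomial with variance T·α'·(β'+T)/β'² = 9·106·(101/2)/(6889/4) = 192708/6889.

192708/6889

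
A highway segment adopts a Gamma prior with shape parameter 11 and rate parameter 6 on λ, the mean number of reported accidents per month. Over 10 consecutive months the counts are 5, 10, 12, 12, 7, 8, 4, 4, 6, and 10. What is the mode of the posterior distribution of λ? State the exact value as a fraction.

Total count: 5 + 10 + 12 + 12 + 7 + 8 + 4 + 4 + 6 + 10 = 78.
Total exposure: 10 months.
The Gamma prior is conjugate for the Poisson rate, so λ | data ~ Gamma(11+78, 6+10) = Gamma(89, 16).
Posterior mode = (α'−1)/β' = 88/16 = 11/2.

11/2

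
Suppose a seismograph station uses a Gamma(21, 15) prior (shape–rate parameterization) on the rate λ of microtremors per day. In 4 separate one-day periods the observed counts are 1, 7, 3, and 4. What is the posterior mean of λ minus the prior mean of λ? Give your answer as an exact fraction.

47/95

Total count: 1 + 7 + 3 + 4 = 15.
Total exposure: 4 days.
Conjugate update: add total count to the shape and total exposure to the rate, giving Gamma(36, 19).
Posterior mean = 36/19 = 36/19; prior mean = 21/15 = 7/5. Difference = 36/19 − 7/5 = 47/95.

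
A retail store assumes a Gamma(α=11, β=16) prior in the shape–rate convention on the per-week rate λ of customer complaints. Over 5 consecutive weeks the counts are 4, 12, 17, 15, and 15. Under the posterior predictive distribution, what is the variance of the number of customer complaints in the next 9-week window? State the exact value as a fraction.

Total count: 4 + 12 + 17 + 15 + 15 = 63.
Total exposure: 5 weeks.
Conjugate update: add total count to the shape and total exposure to the rate, giving Gamma(74, 21).
The posterior predictive for a window of length T is Negative Binomial with variance T·α'·(β'+T)/β'² = 9·74·30/441 = 2220/49.

2220/49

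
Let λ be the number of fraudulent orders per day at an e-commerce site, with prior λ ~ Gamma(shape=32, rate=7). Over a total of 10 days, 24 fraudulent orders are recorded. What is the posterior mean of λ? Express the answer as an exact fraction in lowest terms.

Total count 24 over total exposure 10 days.
Gamma(α, β) with Poisson data over total exposure Σt gives posterior Gamma(α+Σx, β+Σt) = Gamma(56, 17).
Posterior mean = α'/β' = 56/17.

56/17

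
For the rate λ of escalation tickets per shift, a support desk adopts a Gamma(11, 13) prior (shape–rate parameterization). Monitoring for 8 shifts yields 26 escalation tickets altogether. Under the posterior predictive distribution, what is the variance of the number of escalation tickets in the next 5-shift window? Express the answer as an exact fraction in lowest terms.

Total count 26 over total exposure 8 shifts.
Gamma(α, β) with Poisson data over total exposure Σt gives posterior Gamma(α+Σx, β+Σt) = Gamma(37, 21).
The posterior predictive for a window of length T is Negative Binomial with variance T·α'·(β'+T)/β'² = 5·37·26/441 = 4810/441.

4810/441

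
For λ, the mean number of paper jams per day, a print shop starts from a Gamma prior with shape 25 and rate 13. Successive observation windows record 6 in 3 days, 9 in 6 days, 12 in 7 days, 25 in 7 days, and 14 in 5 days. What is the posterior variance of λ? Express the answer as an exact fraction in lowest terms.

Total count: 6 + 9 + 12 + 25 + 14 = 66.
Total exposure: 3 + 6 + 7 + 7 + 5 = 28 days.
The Gamma prior is conjugate for the Poisson rate, so λ | data ~ Gamma(25+66, 13+28) = Gamma(91, 41).
Posterior variance = α'/β'² = 91/1681.

91/1681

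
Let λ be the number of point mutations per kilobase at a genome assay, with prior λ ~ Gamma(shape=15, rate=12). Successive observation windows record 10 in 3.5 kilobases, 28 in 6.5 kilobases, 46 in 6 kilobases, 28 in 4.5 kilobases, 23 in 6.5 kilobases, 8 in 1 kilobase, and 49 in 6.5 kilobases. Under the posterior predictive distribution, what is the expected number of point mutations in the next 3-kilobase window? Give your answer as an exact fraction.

Total count: 10 + 28 + 46 + 28 + 23 + 8 + 49 = 192.
Total exposure: 3.5 + 6.5 + 6 + 4.5 + 6.5 + 1 + 6.5 = 34.5 kilobases.
Posterior: α' = 15 + 192 = 207, β' = 12 + 34.5 = 93/2.
Predictive mean over a 3-kilobase window = T·E[λ|data] = 3·207/(93/2) = 414/31.

414/31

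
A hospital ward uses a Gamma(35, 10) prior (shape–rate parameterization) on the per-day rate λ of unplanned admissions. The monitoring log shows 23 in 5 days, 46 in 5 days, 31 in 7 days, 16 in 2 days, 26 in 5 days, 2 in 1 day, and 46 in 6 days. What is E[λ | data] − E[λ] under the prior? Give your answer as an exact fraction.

Total count: 23 + 46 + 31 + 16 + 26 + 2 + 46 = 190.
Total exposure: 5 + 5 + 7 + 2 + 5 + 1 + 6 = 31 days.
The Gamma prior is conjugate for the Poisson rate, so λ | data ~ Gamma(35+190, 10+31) = Gamma(225, 41).
Posterior mean = 225/41 = 225/41; prior mean = 35/10 = 7/2. Difference = 225/41 − 7/2 = 163/82.

163/82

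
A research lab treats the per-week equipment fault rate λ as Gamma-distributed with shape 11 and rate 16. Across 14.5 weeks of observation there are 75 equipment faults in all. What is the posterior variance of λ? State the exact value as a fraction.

344/3721

Total count 75 over total exposure 14.5 weeks.
Conjugate update: add total count to the shape and total exposure to the rate, giving Gamma(86, 61/2).
Posterior variance = α'/β'² = 86/(3721/4) = 344/3721.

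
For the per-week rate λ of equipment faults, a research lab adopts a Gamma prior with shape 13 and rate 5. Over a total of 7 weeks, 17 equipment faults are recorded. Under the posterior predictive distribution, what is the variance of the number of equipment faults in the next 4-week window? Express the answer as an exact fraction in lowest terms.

40/3

Total count 17 over total exposure 7 weeks.
By Gamma–Poisson conjugacy, the posterior is Gamma(α + Σx, β + Σt) = Gamma(13 + 17, 5 + 7) = Gamma(30, 12).
The posterior predictive for a window of length T is Negative Binomial with variance T·α'·(β'+T)/β'² = 4·30·16/144 = 40/3.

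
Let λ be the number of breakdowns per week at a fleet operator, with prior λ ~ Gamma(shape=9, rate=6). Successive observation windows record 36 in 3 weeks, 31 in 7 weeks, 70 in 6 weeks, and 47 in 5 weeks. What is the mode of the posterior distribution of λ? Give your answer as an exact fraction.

Total count: 36 + 31 + 70 + 47 = 184.
Total exposure: 3 + 7 + 6 + 5 = 21 weeks.
The Gamma prior is conjugate for the Poisson rate, so λ | data ~ Gamma(9+184, 6+21) = Gamma(193, 27).
Posterior mode = (α'−1)/β' = 192/27 = 64/9.

64/9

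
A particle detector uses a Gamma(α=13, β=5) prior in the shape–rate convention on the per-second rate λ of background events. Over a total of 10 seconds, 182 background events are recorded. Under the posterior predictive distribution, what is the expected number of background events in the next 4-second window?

Total count 182 over total exposure 10 seconds.
By Gamma–Poisson conjugacy, the posterior is Gamma(α + Σx, β + Σt) = Gamma(13 + 182, 5 + 10) = Gamma(195, 15).
Predictive mean over a 4-second window = T·E[λ|data] = 4·195/15 = 52.

52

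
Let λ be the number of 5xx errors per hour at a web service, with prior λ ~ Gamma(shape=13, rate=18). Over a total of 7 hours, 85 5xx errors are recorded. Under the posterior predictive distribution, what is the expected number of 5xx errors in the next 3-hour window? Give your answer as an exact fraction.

294/25

Total count 85 over total exposure 7 hours.
By Gamma–Poisson conjugacy, the posterior is Gamma(α + Σx, β + Σt) = Gamma(13 + 85, 18 + 7) = Gamma(98, 25).
Predictive mean over a 3-hour window = T·E[λ|data] = 3·98/25 = 294/25.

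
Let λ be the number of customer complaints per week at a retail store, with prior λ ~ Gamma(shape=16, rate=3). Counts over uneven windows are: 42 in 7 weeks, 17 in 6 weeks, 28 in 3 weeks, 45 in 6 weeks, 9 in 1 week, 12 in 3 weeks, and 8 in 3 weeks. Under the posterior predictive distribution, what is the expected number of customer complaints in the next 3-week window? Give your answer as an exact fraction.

531/32

Total count: 42 + 17 + 28 + 45 + 9 + 12 + 8 = 161.
Total exposure: 7 + 6 + 3 + 6 + 1 + 3 + 3 = 29 weeks.
Gamma(α, β) with Poisson data over total exposure Σt gives posterior Gamma(α+Σx, β+Σt) = Gamma(177, 32).
Predictive mean over a 3-week window = T·E[λ|data] = 3·177/32 = 531/32.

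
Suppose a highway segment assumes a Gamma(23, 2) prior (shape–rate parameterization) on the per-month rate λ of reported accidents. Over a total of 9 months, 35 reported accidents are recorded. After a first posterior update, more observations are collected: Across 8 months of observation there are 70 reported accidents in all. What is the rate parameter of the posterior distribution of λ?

19

Total count 35 over total exposure 9 months.
After the first batch: Gamma(23 + 35, 2 + 9) = Gamma(58, 11).
Total count 70 over total exposure 8 months.
After the second batch: Gamma(58 + 70, 11 + 8) = Gamma(128, 19).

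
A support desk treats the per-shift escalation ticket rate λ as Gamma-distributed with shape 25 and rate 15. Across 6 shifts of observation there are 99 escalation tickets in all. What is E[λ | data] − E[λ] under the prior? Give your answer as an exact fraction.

Total count 99 over total exposure 6 shifts.
Posterior: α' = 25 + 99 = 124, β' = 15 + 6 = 21.
Posterior mean = 124/21 = 124/21; prior mean = 25/15 = 5/3. Difference = 124/21 − 5/3 = 89/21.

89/21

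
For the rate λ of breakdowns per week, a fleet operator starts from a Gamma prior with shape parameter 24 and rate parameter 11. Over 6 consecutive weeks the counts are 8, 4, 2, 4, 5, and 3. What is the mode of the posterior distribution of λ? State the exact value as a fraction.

Total count: 8 + 4 + 2 + 4 + 5 + 3 = 26.
Total exposure: 6 weeks.
Posterior: α' = 24 + 26 = 50, β' = 11 + 6 = 17.
Posterior mode = (α'−1)/β' = 49/17.

49/17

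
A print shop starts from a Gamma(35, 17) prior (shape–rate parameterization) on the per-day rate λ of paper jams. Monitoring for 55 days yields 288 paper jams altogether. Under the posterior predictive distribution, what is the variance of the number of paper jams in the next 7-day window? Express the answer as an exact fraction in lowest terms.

178619/5184

Total count 288 over total exposure 55 days.
By Gamma–Poisson conjugacy, the posterior is Gamma(α + Σx, β + Σt) = Gamma(35 + 288, 17 + 55) = Gamma(323, 72).
The posterior predictive for a window of length T is Negative Binomial with variance T·α'·(β'+T)/β'² = 7·323·79/5184 = 178619/5184.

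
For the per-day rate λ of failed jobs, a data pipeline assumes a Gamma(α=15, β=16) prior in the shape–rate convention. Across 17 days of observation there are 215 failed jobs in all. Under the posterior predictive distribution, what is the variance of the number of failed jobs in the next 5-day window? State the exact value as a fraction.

43700/1089

Total count 215 over total exposure 17 days.
By Gamma–Poisson conjugacy, the posterior is Gamma(α + Σx, β + Σt) = Gamma(15 + 215, 16 + 17) = Gamma(230, 33).
The posterior predictive for a window of length T is Negative Binomial with variance T·α'·(β'+T)/β'² = 5·230·38/1089 = 43700/1089.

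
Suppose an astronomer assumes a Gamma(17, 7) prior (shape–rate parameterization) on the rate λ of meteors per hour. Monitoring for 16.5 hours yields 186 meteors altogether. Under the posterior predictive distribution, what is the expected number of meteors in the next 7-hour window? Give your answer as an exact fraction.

2842/47

Total count 186 over total exposure 16.5 hours.
Conjugate update: add total count to the shape and total exposure to the rate, giving Gamma(203, 47/2).
Predictive mean over a 7-hour window = T·E[λ|data] = 7·203/(47/2) = 2842/47.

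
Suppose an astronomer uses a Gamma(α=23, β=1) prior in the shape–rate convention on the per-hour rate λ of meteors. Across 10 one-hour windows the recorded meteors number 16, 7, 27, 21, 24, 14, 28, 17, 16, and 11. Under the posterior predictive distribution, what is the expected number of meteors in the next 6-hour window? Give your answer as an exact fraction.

Total count: 16 + 7 + 27 + 21 + 24 + 14 + 28 + 17 + 16 + 11 = 181.
Total exposure: 10 hours.
By Gamma–Poisson conjugacy, the posterior is Gamma(α + Σx, β + Σt) = Gamma(23 + 181, 1 + 10) = Gamma(204, 11).
Predictive mean over a 6-hour window = T·E[λ|data] = 6·204/11 = 1224/11.

1224/11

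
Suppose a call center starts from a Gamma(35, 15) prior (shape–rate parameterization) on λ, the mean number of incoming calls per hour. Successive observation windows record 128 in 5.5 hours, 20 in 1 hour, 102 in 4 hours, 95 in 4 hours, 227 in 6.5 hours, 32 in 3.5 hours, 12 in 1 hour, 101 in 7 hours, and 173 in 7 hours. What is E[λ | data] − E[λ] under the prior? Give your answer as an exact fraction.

4787/327

Total count: 128 + 20 + 102 + 95 + 227 + 32 + 12 + 101 + 173 = 890.
Total exposure: 5.5 + 1 + 4 + 4 + 6.5 + 3.5 + 1 + 7 + 7 = 39.5 hours.
The Gamma prior is conjugate for the Poisson rate, so λ | data ~ Gamma(35+890, 15+39.5) = Gamma(925, 109/2).
Posterior mean = 925/(109/2) = 1850/109; prior mean = 35/15 = 7/3. Difference = 1850/109 − 7/3 = 4787/327.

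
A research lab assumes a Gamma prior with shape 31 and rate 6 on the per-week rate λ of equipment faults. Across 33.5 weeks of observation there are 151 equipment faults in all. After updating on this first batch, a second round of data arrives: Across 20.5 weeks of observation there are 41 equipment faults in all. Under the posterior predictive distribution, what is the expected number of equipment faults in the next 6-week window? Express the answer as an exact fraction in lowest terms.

Total count 151 over total exposure 33.5 weeks.
After the first batch: Gamma(31 + 151, 6 + 33.5) = Gamma(182, 79/2).
Total count 41 over total exposure 20.5 weeks.
After the second batch: Gamma(182 + 41, 79/2 + 20.5) = Gamma(223, 60).
Predictive mean over a 6-week window = T·E[λ|data] = 6·223/60 = 223/10.

223/10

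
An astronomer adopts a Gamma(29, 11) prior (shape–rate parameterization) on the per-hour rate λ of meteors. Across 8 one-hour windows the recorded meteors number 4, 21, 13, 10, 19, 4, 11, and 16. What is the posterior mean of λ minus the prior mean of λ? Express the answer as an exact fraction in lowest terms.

Total count: 4 + 21 + 13 + 10 + 19 + 4 + 11 + 16 = 98.
Total exposure: 8 hours.
Posterior: α' = 29 + 98 = 127, β' = 11 + 8 = 19.
Posterior mean = 127/19 = 127/19; prior mean = 29/11 = 29/11. Difference = 127/19 − 29/11 = 846/209.

846/209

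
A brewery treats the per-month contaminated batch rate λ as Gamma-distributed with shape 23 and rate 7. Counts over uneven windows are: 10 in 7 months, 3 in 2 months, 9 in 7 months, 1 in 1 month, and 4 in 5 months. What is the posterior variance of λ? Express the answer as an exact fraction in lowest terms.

Total count: 10 + 3 + 9 + 1 + 4 = 27.
Total exposure: 7 + 2 + 7 + 1 + 5 = 22 months.
By Gamma–Poisson conjugacy, the posterior is Gamma(α + Σx, β + Σt) = Gamma(23 + 27, 7 + 22) = Gamma(50, 29).
Posterior variance = α'/β'² = 50/841.

50/841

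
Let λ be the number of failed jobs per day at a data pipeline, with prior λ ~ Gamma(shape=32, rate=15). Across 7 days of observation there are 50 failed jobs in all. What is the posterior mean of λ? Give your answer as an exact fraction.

Total count 50 over total exposure 7 days.
The Gamma prior is conjugate for the Poisson rate, so λ | data ~ Gamma(32+50, 15+7) = Gamma(82, 22).
Posterior mean = α'/β' = 82/22 = 41/11.

41/11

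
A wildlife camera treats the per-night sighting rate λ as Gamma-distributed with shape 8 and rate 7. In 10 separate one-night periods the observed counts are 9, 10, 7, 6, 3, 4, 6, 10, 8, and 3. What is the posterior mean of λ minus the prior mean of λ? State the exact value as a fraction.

382/119

Total count: 9 + 10 + 7 + 6 + 3 + 4 + 6 + 10 + 8 + 3 = 66.
Total exposure: 10 nights.
By Gamma–Poisson conjugacy, the posterior is Gamma(α + Σx, β + Σt) = Gamma(8 + 66, 7 + 10) = Gamma(74, 17).
Posterior mean = 74/17 = 74/17; prior mean = 8/7 = 8/7. Difference = 74/17 − 8/7 = 382/119.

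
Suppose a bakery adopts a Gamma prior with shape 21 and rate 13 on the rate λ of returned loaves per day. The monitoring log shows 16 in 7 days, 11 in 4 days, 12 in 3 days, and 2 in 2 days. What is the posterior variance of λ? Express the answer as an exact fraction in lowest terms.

Total count: 16 + 11 + 12 + 2 = 41.
Total exposure: 7 + 4 + 3 + 2 = 16 days.
By Gamma–Poisson conjugacy, the posterior is Gamma(α + Σx, β + Σt) = Gamma(21 + 41, 13 + 16) = Gamma(62, 29).
Posterior variance = α'/β'² = 62/841.

62/841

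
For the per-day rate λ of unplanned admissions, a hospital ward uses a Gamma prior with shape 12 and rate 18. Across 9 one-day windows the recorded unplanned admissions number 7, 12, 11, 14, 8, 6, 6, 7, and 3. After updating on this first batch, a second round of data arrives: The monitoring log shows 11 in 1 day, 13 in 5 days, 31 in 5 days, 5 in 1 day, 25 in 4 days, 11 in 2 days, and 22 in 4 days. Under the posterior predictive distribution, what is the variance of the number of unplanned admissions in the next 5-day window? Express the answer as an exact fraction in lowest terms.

Total count: 7 + 12 + 11 + 14 + 8 + 6 + 6 + 7 + 3 = 74.
Total exposure: 9 days.
After the first batch: Gamma(12 + 74, 18 + 9) = Gamma(86, 27).
Total count: 11 + 13 + 31 + 5 + 25 + 11 + 22 = 118.
Total exposure: 1 + 5 + 5 + 1 + 4 + 2 + 4 = 22 days.
After the second batch: Gamma(86 + 118, 27 + 22) = Gamma(204, 49).
The posterior predictive for a window of length T is Negative Binomial with variance T·α'·(β'+T)/β'² = 5·204·54/2401 = 55080/2401.

55080/2401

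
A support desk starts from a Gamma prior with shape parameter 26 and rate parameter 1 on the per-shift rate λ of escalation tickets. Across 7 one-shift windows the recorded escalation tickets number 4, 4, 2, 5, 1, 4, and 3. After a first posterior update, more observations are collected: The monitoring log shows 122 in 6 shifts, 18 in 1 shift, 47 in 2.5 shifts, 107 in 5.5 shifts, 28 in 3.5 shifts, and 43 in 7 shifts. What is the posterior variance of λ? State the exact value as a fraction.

1656/4489

Total count: 4 + 4 + 2 + 5 + 1 + 4 + 3 = 23.
Total exposure: 7 shifts.
After the first batch: Gamma(26 + 23, 1 + 7) = Gamma(49, 8).
Total count: 122 + 18 + 47 + 107 + 28 + 43 = 365.
Total exposure: 6 + 1 + 2.5 + 5.5 + 3.5 + 7 = 25.5 shifts.
After the second batch: Gamma(49 + 365, 8 + 25.5) = Gamma(414, 67/2).
Posterior variance = α'/β'² = 414/(4489/4) = 1656/4489.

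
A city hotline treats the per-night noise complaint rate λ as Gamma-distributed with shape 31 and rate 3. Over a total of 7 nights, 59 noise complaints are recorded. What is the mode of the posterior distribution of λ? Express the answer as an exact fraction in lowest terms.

89/10

Total count 59 over total exposure 7 nights.
Conjugate update: add total count to the shape and total exposure to the rate, giving Gamma(90, 10).
Posterior mode = (α'−1)/β' = 89/10.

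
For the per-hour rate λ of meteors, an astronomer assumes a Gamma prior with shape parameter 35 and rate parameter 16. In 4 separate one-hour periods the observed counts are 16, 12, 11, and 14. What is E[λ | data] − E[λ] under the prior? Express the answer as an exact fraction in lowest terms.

177/80

Total count: 16 + 12 + 11 + 14 = 53.
Total exposure: 4 hours.
Conjugate update: add total count to the shape and total exposure to the rate, giving Gamma(88, 20).
Posterior mean = 88/20 = 22/5; prior mean = 35/16 = 35/16. Difference = 22/5 − 35/16 = 177/80.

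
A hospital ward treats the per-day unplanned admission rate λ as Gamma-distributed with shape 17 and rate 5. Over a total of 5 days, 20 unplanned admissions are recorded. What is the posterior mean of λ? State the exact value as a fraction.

Total count 20 over total exposure 5 days.
By Gamma–Poisson conjugacy, the posterior is Gamma(α + Σx, β + Σt) = Gamma(17 + 20, 5 + 5) = Gamma(37, 10).
Posterior mean = α'/β' = 37/10.

37/10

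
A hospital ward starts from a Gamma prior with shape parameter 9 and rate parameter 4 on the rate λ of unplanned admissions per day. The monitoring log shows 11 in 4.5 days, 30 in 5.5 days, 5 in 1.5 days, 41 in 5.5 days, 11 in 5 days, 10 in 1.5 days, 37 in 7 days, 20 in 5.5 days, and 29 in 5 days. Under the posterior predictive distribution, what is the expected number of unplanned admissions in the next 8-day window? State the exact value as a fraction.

1624/45

Total count: 11 + 30 + 5 + 41 + 11 + 10 + 37 + 20 + 29 = 194.
Total exposure: 4.5 + 5.5 + 1.5 + 5.5 + 5 + 1.5 + 7 + 5.5 + 5 = 41 days.
Conjugate update: add total count to the shape and total exposure to the rate, giving Gamma(203, 45).
Predictive mean over an 8-day window = T·E[λ|data] = 8·203/45 = 1624/45.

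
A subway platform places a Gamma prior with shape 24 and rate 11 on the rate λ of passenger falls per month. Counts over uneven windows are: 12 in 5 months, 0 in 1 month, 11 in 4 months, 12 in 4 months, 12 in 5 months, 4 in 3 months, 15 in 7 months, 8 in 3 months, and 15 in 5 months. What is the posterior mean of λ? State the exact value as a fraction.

Total count: 12 + 0 + 11 + 12 + 12 + 4 + 15 + 8 + 15 = 89.
Total exposure: 5 + 1 + 4 + 4 + 5 + 3 + 7 + 3 + 5 = 37 months.
The Gamma prior is conjugate for the Poisson rate, so λ | data ~ Gamma(24+89, 11+37) = Gamma(113, 48).
Posterior mean = α'/β' = 113/48.

113/48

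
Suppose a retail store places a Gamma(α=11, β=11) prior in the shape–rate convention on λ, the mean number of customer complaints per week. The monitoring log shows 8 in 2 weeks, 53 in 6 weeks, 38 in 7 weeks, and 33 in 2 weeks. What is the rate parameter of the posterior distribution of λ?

28

Total count: 8 + 53 + 38 + 33 = 132.
Total exposure: 2 + 6 + 7 + 2 = 17 weeks.
Gamma(α, β) with Poisson data over total exposure Σt gives posterior Gamma(α+Σx, β+Σt) = Gamma(143, 28).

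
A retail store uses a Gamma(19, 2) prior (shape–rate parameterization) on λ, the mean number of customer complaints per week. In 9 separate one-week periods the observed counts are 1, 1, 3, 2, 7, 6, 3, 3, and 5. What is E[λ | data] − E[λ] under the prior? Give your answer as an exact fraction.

Total count: 1 + 1 + 3 + 2 + 7 + 6 + 3 + 3 + 5 = 31.
Total exposure: 9 weeks.
Gamma(α, β) with Poisson data over total exposure Σt gives posterior Gamma(α+Σx, β+Σt) = Gamma(50, 11).
Posterior mean = 50/11 = 50/11; prior mean = 19/2 = 19/2. Difference = 50/11 − 19/2 = -109/22.

-109/22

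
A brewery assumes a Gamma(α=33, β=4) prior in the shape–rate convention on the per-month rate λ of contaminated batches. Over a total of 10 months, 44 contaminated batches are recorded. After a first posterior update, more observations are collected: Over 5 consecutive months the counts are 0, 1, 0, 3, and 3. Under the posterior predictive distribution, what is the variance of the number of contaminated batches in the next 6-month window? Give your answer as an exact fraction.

Total count 44 over total exposure 10 months.
After the first batch: Gamma(33 + 44, 4 + 10) = Gamma(77, 14).
Total count: 0 + 1 + 0 + 3 + 3 = 7.
Total exposure: 5 months.
After the second batch: Gamma(77 + 7, 14 + 5) = Gamma(84, 19).
The posterior predictive for a window of length T is Negative Binomial with variance T·α'·(β'+T)/β'² = 6·84·25/361 = 12600/361.

12600/361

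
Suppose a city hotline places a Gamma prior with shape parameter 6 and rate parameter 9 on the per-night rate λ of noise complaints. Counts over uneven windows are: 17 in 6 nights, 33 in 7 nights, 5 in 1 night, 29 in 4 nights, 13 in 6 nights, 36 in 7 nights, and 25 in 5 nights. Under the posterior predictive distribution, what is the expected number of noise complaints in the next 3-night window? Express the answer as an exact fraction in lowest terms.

Total count: 17 + 33 + 5 + 29 + 13 + 36 + 25 = 158.
Total exposure: 6 + 7 + 1 + 4 + 6 + 7 + 5 = 36 nights.
Posterior: α' = 6 + 158 = 164, β' = 9 + 36 = 45.
Predictive mean over a 3-night window = T·E[λ|data] = 3·164/45 = 164/15.

164/15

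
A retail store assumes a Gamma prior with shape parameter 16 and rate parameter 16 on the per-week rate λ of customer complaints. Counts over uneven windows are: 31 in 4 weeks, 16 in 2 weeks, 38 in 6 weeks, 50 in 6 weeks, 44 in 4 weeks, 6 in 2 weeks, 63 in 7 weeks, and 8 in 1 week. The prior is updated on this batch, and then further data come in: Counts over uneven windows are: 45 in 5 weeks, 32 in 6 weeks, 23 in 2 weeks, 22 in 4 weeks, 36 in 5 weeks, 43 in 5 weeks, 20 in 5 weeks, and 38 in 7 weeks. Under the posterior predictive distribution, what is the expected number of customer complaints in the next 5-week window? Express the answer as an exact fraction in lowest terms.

885/29

Total count: 31 + 16 + 38 + 50 + 44 + 6 + 63 + 8 = 256.
Total exposure: 4 + 2 + 6 + 6 + 4 + 2 + 7 + 1 = 32 weeks.
After the first batch: Gamma(16 + 256, 16 + 32) = Gamma(272, 48).
Total count: 45 + 32 + 23 + 22 + 36 + 43 + 20 + 38 = 259.
Total exposure: 5 + 6 + 2 + 4 + 5 + 5 + 5 + 7 = 39 weeks.
After the second batch: Gamma(272 + 259, 48 + 39) = Gamma(531, 87).
Predictive mean over a 5-week window = T·E[λ|data] = 5·531/87 = 885/29.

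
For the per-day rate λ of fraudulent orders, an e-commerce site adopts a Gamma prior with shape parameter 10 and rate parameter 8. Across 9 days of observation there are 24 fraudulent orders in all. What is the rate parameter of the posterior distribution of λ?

Total count 24 over total exposure 9 days.
By Gamma–Poisson conjugacy, the posterior is Gamma(α + Σx, β + Σt) = Gamma(10 + 24, 8 + 9) = Gamma(34, 17).

17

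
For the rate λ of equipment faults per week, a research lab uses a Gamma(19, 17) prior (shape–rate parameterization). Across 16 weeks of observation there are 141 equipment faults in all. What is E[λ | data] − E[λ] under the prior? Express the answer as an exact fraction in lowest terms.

Total count 141 over total exposure 16 weeks.
Conjugate update: add total count to the shape and total exposure to the rate, giving Gamma(160, 33).
Posterior mean = 160/33 = 160/33; prior mean = 19/17 = 19/17. Difference = 160/33 − 19/17 = 2093/561.

2093/561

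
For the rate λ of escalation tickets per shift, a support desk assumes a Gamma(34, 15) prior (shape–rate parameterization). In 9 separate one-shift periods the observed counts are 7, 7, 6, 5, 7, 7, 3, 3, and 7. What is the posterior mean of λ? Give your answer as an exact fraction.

43/12

Total count: 7 + 7 + 6 + 5 + 7 + 7 + 3 + 3 + 7 = 52.
Total exposure: 9 shifts.
Gamma(α, β) with Poisson data over total exposure Σt gives posterior Gamma(α+Σx, β+Σt) = Gamma(86, 24).
Posterior mean = α'/β' = 86/24 = 43/12.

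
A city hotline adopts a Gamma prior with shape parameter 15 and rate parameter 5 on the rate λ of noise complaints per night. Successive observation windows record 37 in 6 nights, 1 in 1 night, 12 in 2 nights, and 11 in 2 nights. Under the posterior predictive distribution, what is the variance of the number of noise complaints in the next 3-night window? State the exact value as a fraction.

1083/64

Total count: 37 + 1 + 12 + 11 = 61.
Total exposure: 6 + 1 + 2 + 2 = 11 nights.
Posterior: α' = 15 + 61 = 76, β' = 5 + 11 = 16.
The posterior predictive for a window of length T is Negative Binomial with variance T·α'·(β'+T)/β'² = 3·76·19/256 = 1083/64.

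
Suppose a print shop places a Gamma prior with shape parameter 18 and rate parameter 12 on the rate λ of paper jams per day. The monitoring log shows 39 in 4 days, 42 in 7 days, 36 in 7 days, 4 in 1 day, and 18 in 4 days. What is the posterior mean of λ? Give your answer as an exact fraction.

157/35

Total count: 39 + 42 + 36 + 4 + 18 = 139.
Total exposure: 4 + 7 + 7 + 1 + 4 = 23 days.
The Gamma prior is conjugate for the Poisson rate, so λ | data ~ Gamma(18+139, 12+23) = Gamma(157, 35).
Posterior mean = α'/β' = 157/35.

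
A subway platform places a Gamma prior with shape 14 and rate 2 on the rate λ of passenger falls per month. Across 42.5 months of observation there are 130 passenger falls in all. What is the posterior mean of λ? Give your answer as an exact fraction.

288/89

Total count 130 over total exposure 42.5 months.
Conjugate update: add total count to the shape and total exposure to the rate, giving Gamma(144, 89/2).
Posterior mean = α'/β' = 144/(89/2) = 288/89.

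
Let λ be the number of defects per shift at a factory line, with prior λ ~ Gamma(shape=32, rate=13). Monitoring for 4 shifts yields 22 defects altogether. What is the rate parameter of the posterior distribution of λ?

Total count 22 over total exposure 4 shifts.
By Gamma–Poisson conjugacy, the posterior is Gamma(α + Σx, β + Σt) = Gamma(32 + 22, 13 + 4) = Gamma(54, 17).

17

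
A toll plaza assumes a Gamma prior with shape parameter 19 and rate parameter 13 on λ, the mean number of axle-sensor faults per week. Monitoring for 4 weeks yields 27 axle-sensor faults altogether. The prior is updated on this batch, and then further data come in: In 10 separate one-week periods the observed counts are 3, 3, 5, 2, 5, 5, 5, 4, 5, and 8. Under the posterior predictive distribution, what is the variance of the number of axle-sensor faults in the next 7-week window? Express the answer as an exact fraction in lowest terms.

Total count 27 over total exposure 4 weeks.
After the first batch: Gamma(19 + 27, 13 + 4) = Gamma(46, 17).
Total count: 3 + 3 + 5 + 2 + 5 + 5 + 5 + 4 + 5 + 8 = 45.
Total exposure: 10 weeks.
After the second batch: Gamma(46 + 45, 17 + 10) = Gamma(91, 27).
The posterior predictive for a window of length T is Negative Binomial with variance T·α'·(β'+T)/β'² = 7·91·34/729 = 21658/729.

21658/729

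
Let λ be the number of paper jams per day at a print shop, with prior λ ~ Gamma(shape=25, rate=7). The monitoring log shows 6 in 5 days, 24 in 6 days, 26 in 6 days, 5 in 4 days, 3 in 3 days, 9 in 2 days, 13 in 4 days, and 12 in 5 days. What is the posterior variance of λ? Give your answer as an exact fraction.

41/588

Total count: 6 + 24 + 26 + 5 + 3 + 9 + 13 + 12 = 98.
Total exposure: 5 + 6 + 6 + 4 + 3 + 2 + 4 + 5 = 35 days.
Gamma(α, β) with Poisson data over total exposure Σt gives posterior Gamma(α+Σx, β+Σt) = Gamma(123, 42).
Posterior variance = α'/β'² = 123/1764 = 41/588.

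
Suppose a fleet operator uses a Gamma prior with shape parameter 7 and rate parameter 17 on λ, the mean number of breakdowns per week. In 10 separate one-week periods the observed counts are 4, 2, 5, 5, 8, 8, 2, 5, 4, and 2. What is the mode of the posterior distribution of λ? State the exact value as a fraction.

Total count: 4 + 2 + 5 + 5 + 8 + 8 + 2 + 5 + 4 + 2 = 45.
Total exposure: 10 weeks.
The Gamma prior is conjugate for the Poisson rate, so λ | data ~ Gamma(7+45, 17+10) = Gamma(52, 27).
Posterior mode = (α'−1)/β' = 51/27 = 17/9.

17/9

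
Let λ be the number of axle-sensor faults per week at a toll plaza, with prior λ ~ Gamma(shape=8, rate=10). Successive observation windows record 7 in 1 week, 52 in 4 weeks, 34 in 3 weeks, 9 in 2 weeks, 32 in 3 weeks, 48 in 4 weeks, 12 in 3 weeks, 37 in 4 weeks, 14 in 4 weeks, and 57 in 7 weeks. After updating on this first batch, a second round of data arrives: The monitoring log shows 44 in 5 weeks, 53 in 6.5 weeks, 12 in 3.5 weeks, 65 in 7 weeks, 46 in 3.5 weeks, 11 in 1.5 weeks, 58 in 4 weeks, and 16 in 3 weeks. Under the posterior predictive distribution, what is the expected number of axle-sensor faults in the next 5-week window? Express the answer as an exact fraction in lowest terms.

Total count: 7 + 52 + 34 + 9 + 32 + 48 + 12 + 37 + 14 + 57 = 302.
Total exposure: 1 + 4 + 3 + 2 + 3 + 4 + 3 + 4 + 4 + 7 = 35 weeks.
After the first batch: Gamma(8 + 302, 10 + 35) = Gamma(310, 45).
Total count: 44 + 53 + 12 + 65 + 46 + 11 + 58 + 16 = 305.
Total exposure: 5 + 6.5 + 3.5 + 7 + 3.5 + 1.5 + 4 + 3 = 34 weeks.
After the second batch: Gamma(310 + 305, 45 + 34) = Gamma(615, 79).
Predictive mean over a 5-week window = T·E[λ|data] = 5·615/79 = 3075/79.

3075/79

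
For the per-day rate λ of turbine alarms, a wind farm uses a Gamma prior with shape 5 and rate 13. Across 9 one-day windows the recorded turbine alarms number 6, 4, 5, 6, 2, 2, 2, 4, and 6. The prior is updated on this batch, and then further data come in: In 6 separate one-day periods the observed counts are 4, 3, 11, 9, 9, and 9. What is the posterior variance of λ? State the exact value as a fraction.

Total count: 6 + 4 + 5 + 6 + 2 + 2 + 2 + 4 + 6 = 37.
Total exposure: 9 days.
After the first batch: Gamma(5 + 37, 13 + 9) = Gamma(42, 22).
Total count: 4 + 3 + 11 + 9 + 9 + 9 = 45.
Total exposure: 6 days.
After the second batch: Gamma(42 + 45, 22 + 6) = Gamma(87, 28).
Posterior variance = α'/β'² = 87/784.

87/784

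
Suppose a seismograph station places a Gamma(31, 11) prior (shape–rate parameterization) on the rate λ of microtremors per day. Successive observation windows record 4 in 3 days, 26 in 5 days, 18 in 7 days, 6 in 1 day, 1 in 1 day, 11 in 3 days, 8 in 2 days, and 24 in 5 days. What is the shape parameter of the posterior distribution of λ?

129

Total count: 4 + 26 + 18 + 6 + 1 + 11 + 8 + 24 = 98.
Total exposure: 3 + 5 + 7 + 1 + 1 + 3 + 2 + 5 = 27 days.
Gamma(α, β) with Poisson data over total exposure Σt gives posterior Gamma(α+Σx, β+Σt) = Gamma(129, 38).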